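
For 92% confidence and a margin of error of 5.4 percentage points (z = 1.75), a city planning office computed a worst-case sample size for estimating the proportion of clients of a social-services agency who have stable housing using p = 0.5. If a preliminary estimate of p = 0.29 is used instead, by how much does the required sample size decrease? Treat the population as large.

Conservative (p = 0.5): n = 1.75² × 0.25 / 0.054² ≈ 262.56 → 263.
Using p = 0.29: p(1−p) = 0.2059, so n = 1.75² × 0.2059 / 0.054² ≈ 216.24 → 217.
Reduction: 263 − 217 = 46.

46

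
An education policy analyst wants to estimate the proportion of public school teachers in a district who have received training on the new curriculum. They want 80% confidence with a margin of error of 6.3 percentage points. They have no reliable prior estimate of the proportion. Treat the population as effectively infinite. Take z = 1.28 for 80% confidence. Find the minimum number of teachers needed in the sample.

With no prior estimate, use p = 0.5, giving p(1−p) = 0.25.
n = z²·p(1−p)/E² = 1.28² × 0.2500 / 0.063² = 1.6384 × 0.2500 / 0.003969 ≈ 103.20.
Rounding up gives n = 104.

104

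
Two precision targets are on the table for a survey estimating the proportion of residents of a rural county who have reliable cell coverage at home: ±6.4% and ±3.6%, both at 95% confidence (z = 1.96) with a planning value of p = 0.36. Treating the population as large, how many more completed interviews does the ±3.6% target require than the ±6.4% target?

At ±6.4%: n = 1.96² × 0.2304 / 0.064² ≈ 216.09 → 217.
At ±3.6%: n = 1.96² × 0.2304 / 0.036² ≈ 682.95 → 683.
Additional respondents: 683 − 217 = 466.

466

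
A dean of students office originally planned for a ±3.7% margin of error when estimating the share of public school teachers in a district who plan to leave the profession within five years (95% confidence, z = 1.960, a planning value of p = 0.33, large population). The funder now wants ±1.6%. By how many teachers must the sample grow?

2697

At ±3.7%: n = 1.960² × 0.2211 / 0.037² ≈ 620.44 → 621.
At ±1.6%: n = 1.960² × 0.2211 / 0.016² ≈ 3317.88 → 3318.
Additional respondents: 3318 − 621 = 2697.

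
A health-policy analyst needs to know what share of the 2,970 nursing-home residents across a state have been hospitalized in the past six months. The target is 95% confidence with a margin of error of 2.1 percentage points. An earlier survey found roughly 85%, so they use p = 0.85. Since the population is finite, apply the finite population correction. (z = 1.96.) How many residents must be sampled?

809

Unadjusted: n₀ = 1.96² × 0.85 × 0.15 / 0.021² ≈ 1110.67, so n₀ = 1111.
Finite population correction with N = 2,970: n = n₀ / (1 + (n₀−1)/N) = 1111 / (1 + 1110/2970) = 1111 / 1.3737 ≈ 808.74.
Rounding up, n = 809.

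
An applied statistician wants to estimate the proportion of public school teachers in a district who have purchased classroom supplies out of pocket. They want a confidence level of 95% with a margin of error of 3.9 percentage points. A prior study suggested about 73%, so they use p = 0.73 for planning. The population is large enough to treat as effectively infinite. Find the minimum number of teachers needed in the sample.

For 95% confidence, z = 1.960.
With p = 0.73, p(1−p) = 0.1971.
n = z²·p(1−p)/E² = 1.960² × 0.1971 / 0.039² = 3.8416 × 0.1971 / 0.001521 ≈ 497.82.
Rounding up gives n = 498.

498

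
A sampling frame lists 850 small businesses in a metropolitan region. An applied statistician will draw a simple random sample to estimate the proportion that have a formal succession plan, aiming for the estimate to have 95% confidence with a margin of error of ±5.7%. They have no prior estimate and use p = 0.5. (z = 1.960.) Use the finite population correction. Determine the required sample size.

220

Unadjusted: n₀ = 1.960² × 0.50 × 0.50 / 0.057² ≈ 295.60, so n₀ = 296.
Finite population correction with N = 850: n = n₀ / (1 + (n₀−1)/N) = 296 / (1 + 295/850) = 296 / 1.3471 ≈ 219.74.
Rounding up, n = 220.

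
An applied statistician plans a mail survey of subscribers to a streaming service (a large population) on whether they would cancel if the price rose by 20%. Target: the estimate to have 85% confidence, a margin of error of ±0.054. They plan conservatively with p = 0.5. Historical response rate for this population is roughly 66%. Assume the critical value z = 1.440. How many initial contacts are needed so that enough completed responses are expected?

270

Completed interviews needed: n₀ = 1.440² × 0.2500 / 0.054² ≈ 177.78 → 178.
At a 66% response rate, contacts needed = 178 / 0.66 ≈ 269.70 → 270.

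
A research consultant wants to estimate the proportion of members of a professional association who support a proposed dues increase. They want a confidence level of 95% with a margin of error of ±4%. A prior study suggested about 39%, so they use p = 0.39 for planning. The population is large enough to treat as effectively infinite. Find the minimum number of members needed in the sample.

572

For 95% confidence, z = 1.960.
With p = 0.39, p(1−p) = 0.2379.
n = z²·p(1−p)/E² = 1.960² × 0.2379 / 0.040² = 3.8416 × 0.2379 / 0.001600 ≈ 571.20.
Rounding up gives n = 572.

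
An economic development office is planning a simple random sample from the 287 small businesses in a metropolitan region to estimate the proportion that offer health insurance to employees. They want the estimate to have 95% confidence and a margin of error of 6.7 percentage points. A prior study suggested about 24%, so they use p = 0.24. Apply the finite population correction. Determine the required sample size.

102

For 95% confidence, z = 1.960.
Unadjusted: n₀ = 1.960² × 0.24 × 0.76 / 0.067² ≈ 156.09, so n₀ = 157.
Finite population correction with N = 287: n = n₀ / (1 + (n₀−1)/N) = 157 / (1 + 156/287) = 157 / 1.5436 ≈ 101.71.
Rounding up, n = 102.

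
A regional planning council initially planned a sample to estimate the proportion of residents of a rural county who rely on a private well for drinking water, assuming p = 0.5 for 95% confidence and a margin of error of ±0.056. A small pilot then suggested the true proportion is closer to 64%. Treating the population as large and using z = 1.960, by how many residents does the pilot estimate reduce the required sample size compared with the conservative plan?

24

Conservative (p = 0.5): n = 1.960² × 0.25 / 0.056² ≈ 306.25 → 307.
Using p = 0.64: p(1−p) = 0.2304, so n = 1.960² × 0.2304 / 0.056² ≈ 282.24 → 283.
Reduction: 307 − 283 = 24.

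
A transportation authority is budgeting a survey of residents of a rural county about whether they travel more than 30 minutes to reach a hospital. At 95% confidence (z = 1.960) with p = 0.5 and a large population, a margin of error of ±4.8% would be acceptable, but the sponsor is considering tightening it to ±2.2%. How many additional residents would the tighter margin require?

1568

At ±4.8%: n = 1.960² × 0.2500 / 0.048² ≈ 416.84 → 417.
At ±2.2%: n = 1.960² × 0.2500 / 0.022² ≈ 1984.30 → 1985.
Additional respondents: 1985 − 417 = 1568.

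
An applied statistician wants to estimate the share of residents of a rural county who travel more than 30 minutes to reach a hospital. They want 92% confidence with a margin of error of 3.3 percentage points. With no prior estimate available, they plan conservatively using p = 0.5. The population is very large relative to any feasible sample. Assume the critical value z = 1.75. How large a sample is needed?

704

With p = 0.5, p(1−p) = 0.25.
n = z²·p(1−p)/E² = 1.75² × 0.2500 / 0.033² = 3.0625 × 0.2500 / 0.001089 ≈ 703.05.
Rounding up gives n = 704.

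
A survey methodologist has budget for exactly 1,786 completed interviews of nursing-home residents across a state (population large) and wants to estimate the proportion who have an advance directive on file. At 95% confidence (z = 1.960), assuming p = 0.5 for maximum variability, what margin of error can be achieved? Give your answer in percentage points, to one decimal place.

SE(p̂) = √[p(1−p)/n] = √[0.2500/1786] = 0.01183.
E = z × SE = 1.960 × 0.01183 = 0.02319, or 2.3 percentage points.

2.3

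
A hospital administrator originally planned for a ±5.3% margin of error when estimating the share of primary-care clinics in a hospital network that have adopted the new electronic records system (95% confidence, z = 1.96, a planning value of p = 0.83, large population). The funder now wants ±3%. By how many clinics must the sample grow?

At ±5.3%: n = 1.96² × 0.1411 / 0.053² ≈ 192.97 → 193.
At ±3%: n = 1.96² × 0.1411 / 0.030² ≈ 602.28 → 603.
Additional respondents: 603 − 193 = 410.

410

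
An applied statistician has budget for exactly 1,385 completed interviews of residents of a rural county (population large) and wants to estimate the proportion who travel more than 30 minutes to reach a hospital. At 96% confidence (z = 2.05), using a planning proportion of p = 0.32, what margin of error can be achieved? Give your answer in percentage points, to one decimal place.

2.6

SE(p̂) = √[p(1−p)/n] = √[0.2176/1385] = 0.01253.
E = z × SE = 2.05 × 0.01253 = 0.02570, or 2.6 percentage points.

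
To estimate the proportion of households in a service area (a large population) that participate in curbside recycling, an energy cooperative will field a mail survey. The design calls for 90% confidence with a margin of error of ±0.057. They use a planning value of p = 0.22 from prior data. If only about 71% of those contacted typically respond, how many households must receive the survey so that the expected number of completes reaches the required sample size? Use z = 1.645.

202

Completed interviews needed: n₀ = 1.645² × 0.1716 / 0.057² ≈ 142.92 → 143.
At a 71% response rate, contacts needed = 143 / 0.71 ≈ 201.41 → 202.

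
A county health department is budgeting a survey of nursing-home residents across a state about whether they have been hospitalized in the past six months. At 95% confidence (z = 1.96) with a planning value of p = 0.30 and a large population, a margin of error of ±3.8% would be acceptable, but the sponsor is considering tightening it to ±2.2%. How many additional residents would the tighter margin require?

At ±3.8%: n = 1.96² × 0.2100 / 0.038² ≈ 558.68 → 559.
At ±2.2%: n = 1.96² × 0.2100 / 0.022² ≈ 1666.81 → 1667.
Additional respondents: 1667 − 559 = 1108.

1108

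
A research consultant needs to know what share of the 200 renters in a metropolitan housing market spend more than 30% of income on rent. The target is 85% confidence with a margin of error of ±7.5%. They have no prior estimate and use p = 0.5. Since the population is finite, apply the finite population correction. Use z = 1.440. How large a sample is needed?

64

Unadjusted: n₀ = 1.440² × 0.50 × 0.50 / 0.075² ≈ 92.16, so n₀ = 93.
Finite population correction with N = 200: n = n₀ / (1 + (n₀−1)/N) = 93 / (1 + 92/200) = 93 / 1.4600 ≈ 63.70.
Rounding up, n = 64.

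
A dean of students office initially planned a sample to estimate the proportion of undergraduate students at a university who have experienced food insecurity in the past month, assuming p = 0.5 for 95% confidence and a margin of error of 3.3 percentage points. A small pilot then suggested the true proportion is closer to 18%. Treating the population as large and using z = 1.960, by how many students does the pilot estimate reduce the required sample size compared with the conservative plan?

Conservative (p = 0.5): n = 1.960² × 0.25 / 0.033² ≈ 881.91 → 882.
Using p = 0.18: p(1−p) = 0.1476, so n = 1.960² × 0.1476 / 0.033² ≈ 520.68 → 521.
Reduction: 882 − 521 = 361.

361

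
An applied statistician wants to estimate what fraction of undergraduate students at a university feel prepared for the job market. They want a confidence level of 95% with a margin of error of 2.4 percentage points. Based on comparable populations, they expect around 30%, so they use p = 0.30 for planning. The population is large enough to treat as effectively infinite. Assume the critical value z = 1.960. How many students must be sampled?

1401

With p = 0.30, p(1−p) = 0.2100.
n = z²·p(1−p)/E² = 1.960² × 0.2100 / 0.024² = 3.8416 × 0.2100 / 0.000576 ≈ 1400.58.
Rounding up gives n = 1401.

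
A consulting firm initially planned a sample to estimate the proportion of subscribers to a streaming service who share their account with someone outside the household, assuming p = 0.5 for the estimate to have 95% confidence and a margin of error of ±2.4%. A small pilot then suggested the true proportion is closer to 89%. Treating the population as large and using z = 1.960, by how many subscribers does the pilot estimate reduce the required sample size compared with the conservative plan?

1015

Conservative (p = 0.5): n = 1.960² × 0.25 / 0.024² ≈ 1667.36 → 1668.
Using p = 0.89: p(1−p) = 0.0979, so n = 1.960² × 0.0979 / 0.024² ≈ 652.94 → 653.
Reduction: 1668 − 653 = 1015.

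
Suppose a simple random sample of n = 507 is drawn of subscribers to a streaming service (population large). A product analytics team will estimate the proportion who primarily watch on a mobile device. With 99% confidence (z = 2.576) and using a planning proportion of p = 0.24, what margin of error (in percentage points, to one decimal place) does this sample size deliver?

4.9

SE(p̂) = √[p(1−p)/n] = √[0.1824/507] = 0.01897.
E = z × SE = 2.576 × 0.01897 = 0.04886, or 4.9 percentage points.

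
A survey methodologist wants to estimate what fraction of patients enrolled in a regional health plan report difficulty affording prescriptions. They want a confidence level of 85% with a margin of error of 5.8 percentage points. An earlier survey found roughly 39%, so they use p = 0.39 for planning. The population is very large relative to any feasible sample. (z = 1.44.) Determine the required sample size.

With p = 0.39, p(1−p) = 0.2379.
n = z²·p(1−p)/E² = 1.44² × 0.2379 / 0.058² = 2.0736 × 0.2379 / 0.003364 ≈ 146.64.
Rounding up gives n = 147.

147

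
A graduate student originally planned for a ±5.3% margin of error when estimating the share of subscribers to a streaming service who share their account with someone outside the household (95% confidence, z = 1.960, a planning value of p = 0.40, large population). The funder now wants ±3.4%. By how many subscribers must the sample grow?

469

At ±5.3%: n = 1.960² × 0.2400 / 0.053² ≈ 328.22 → 329.
At ±3.4%: n = 1.960² × 0.2400 / 0.034² ≈ 797.56 → 798.
Additional respondents: 798 − 329 = 469.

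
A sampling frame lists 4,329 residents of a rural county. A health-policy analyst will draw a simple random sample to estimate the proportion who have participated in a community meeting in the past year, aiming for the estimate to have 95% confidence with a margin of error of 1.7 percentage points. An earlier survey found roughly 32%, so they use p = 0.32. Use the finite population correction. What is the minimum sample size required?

For 95% confidence, z = 1.96.
Unadjusted: n₀ = 1.96² × 0.32 × 0.68 / 0.017² ≈ 2892.50, so n₀ = 2893.
Finite population correction with N = 4,329: n = n₀ / (1 + (n₀−1)/N) = 2893 / (1 + 2892/4329) = 2893 / 1.6681 ≈ 1734.36.
Rounding up, n = 1735.

1735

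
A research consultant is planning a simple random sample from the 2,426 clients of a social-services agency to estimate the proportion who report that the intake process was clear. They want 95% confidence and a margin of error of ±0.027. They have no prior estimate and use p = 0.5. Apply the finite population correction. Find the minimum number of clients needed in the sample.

For 95% confidence, z = 1.96.
Unadjusted: n₀ = 1.96² × 0.50 × 0.50 / 0.027² ≈ 1317.42, so n₀ = 1318.
Finite population correction with N = 2,426: n = n₀ / (1 + (n₀−1)/N) = 1318 / (1 + 1317/2426) = 1318 / 1.5429 ≈ 854.25.
Rounding up, n = 855.

855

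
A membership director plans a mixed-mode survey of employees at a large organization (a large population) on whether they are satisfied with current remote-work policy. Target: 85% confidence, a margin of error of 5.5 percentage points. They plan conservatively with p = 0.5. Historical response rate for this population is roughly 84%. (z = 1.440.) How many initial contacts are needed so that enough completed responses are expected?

205

Completed interviews needed: n₀ = 1.440² × 0.2500 / 0.055² ≈ 171.37 → 172.
At an 84% response rate, contacts needed = 172 / 0.84 ≈ 204.76 → 205.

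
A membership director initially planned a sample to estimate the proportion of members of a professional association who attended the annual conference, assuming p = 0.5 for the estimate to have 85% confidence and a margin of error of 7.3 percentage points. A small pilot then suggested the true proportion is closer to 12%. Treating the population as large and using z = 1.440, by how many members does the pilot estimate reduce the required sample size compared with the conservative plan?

56

Conservative (p = 0.5): n = 1.440² × 0.25 / 0.073² ≈ 97.28 → 98.
Using p = 0.12: p(1−p) = 0.1056, so n = 1.440² × 0.1056 / 0.073² ≈ 41.09 → 42.
Reduction: 98 − 42 = 56.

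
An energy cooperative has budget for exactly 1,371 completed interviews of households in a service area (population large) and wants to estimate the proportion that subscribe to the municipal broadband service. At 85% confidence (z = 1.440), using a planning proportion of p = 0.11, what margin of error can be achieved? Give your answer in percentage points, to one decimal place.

SE(p̂) = √[p(1−p)/n] = √[0.0979/1371] = 0.00845.
E = z × SE = 1.440 × 0.00845 = 0.01217, or 1.2 percentage points.

1.2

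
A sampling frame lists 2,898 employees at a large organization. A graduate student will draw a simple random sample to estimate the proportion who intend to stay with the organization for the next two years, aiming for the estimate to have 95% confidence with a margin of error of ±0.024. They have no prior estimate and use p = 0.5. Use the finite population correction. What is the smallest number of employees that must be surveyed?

1059

For 95% confidence, z = 1.96.
Unadjusted: n₀ = 1.96² × 0.50 × 0.50 / 0.024² ≈ 1667.36, so n₀ = 1668.
Finite population correction with N = 2,898: n = n₀ / (1 + (n₀−1)/N) = 1668 / (1 + 1667/2898) = 1668 / 1.5752 ≈ 1058.90.
Rounding up, n = 1059.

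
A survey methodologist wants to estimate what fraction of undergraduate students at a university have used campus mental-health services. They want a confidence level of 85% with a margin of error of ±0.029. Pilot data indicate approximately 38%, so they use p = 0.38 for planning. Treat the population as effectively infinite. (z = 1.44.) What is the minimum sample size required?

581

With p = 0.38, p(1−p) = 0.2356.
n = z²·p(1−p)/E² = 1.44² × 0.2356 / 0.029² = 2.0736 × 0.2356 / 0.000841 ≈ 580.90.
Rounding up gives n = 581.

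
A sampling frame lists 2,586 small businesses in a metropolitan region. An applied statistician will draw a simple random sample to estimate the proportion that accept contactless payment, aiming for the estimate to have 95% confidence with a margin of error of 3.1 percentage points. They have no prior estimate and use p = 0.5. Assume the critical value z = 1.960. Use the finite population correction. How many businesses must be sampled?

722

Unadjusted: n₀ = 1.960² × 0.50 × 0.50 / 0.031² ≈ 999.38, so n₀ = 1000.
Finite population correction with N = 2,586: n = n₀ / (1 + (n₀−1)/N) = 1000 / (1 + 999/2586) = 1000 / 1.3863 ≈ 721.34.
Rounding up, n = 722.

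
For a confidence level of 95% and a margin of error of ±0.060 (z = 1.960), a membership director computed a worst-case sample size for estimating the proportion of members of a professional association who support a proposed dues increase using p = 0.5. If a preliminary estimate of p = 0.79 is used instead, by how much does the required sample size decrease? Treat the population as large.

89

Conservative (p = 0.5): n = 1.960² × 0.25 / 0.060² ≈ 266.78 → 267.
Using p = 0.79: p(1−p) = 0.1659, so n = 1.960² × 0.1659 / 0.060² ≈ 177.03 → 178.
Reduction: 267 − 178 = 89.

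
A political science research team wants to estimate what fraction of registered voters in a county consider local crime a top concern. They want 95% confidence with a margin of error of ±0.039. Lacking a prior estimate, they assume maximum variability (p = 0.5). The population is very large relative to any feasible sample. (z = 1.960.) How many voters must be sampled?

With p = 0.5, p(1−p) = 0.25.
n = z²·p(1−p)/E² = 1.960² × 0.2500 / 0.039² = 3.8416 × 0.2500 / 0.001521 ≈ 631.43.
Rounding up gives n = 632.

632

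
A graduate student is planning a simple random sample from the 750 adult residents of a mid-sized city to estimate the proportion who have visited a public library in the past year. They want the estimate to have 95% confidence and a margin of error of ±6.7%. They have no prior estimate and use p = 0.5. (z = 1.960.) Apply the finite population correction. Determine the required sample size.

Unadjusted: n₀ = 1.960² × 0.50 × 0.50 / 0.067² ≈ 213.95, so n₀ = 214.
Finite population correction with N = 750: n = n₀ / (1 + (n₀−1)/N) = 214 / (1 + 213/750) = 214 / 1.2840 ≈ 166.67.
Rounding up, n = 167.

167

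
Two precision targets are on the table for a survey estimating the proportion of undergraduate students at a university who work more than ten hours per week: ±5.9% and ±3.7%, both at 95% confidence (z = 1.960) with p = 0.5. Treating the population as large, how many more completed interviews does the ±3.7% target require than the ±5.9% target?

426

At ±5.9%: n = 1.960² × 0.2500 / 0.059² ≈ 275.90 → 276.
At ±3.7%: n = 1.960² × 0.2500 / 0.037² ≈ 701.53 → 702.
Additional respondents: 702 − 276 = 426.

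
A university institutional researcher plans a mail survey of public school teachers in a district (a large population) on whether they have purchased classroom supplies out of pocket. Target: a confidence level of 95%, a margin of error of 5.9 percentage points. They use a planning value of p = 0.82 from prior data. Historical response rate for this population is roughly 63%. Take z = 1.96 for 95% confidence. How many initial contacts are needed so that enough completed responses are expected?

Completed interviews needed: n₀ = 1.96² × 0.1476 / 0.059² ≈ 162.89 → 163.
At a 63% response rate, contacts needed = 163 / 0.63 ≈ 258.73 → 259.

259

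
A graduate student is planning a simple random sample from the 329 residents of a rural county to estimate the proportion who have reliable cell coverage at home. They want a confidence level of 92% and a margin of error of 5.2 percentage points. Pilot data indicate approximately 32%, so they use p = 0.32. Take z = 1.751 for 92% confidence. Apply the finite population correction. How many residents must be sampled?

Unadjusted: n₀ = 1.751² × 0.32 × 0.68 / 0.052² ≈ 246.73, so n₀ = 247.
Finite population correction with N = 329: n = n₀ / (1 + (n₀−1)/N) = 247 / (1 + 246/329) = 247 / 1.7477 ≈ 141.33.
Rounding up, n = 142.

142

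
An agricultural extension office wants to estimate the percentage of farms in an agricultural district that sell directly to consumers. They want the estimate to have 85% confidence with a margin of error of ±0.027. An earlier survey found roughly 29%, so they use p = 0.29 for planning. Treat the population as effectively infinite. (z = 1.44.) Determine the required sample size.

586

With p = 0.29, p(1−p) = 0.2059.
n = z²·p(1−p)/E² = 1.44² × 0.2059 / 0.027² = 2.0736 × 0.2059 / 0.000729 ≈ 585.67.
Rounding up gives n = 586.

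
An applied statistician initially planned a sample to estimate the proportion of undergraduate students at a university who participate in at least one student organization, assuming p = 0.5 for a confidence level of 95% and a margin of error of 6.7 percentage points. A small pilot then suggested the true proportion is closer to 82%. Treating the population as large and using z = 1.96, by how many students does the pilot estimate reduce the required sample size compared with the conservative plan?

Conservative (p = 0.5): n = 1.96² × 0.25 / 0.067² ≈ 213.95 → 214.
Using p = 0.82: p(1−p) = 0.1476, so n = 1.96² × 0.1476 / 0.067² ≈ 126.31 → 127.
Reduction: 214 − 127 = 87.

87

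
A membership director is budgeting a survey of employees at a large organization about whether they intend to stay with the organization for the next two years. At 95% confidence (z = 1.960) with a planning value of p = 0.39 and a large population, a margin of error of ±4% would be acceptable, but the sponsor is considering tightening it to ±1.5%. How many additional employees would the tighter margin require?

3490

At ±4%: n = 1.960² × 0.2379 / 0.040² ≈ 571.20 → 572.
At ±1.5%: n = 1.960² × 0.2379 / 0.015² ≈ 4061.85 → 4062.
Additional respondents: 4062 − 572 = 3490.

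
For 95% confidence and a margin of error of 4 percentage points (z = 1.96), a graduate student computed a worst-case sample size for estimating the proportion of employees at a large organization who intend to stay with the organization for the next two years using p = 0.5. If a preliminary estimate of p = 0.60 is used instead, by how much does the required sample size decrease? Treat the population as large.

Conservative (p = 0.5): n = 1.96² × 0.25 / 0.040² ≈ 600.25 → 601.
Using p = 0.60: p(1−p) = 0.2400, so n = 1.96² × 0.2400 / 0.040² ≈ 576.24 → 577.
Reduction: 601 − 577 = 24.

24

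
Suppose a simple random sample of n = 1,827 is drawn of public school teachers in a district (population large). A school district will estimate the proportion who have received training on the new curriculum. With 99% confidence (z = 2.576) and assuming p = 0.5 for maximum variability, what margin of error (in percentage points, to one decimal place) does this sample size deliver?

3.0

SE(p̂) = √[p(1−p)/n] = √[0.2500/1827] = 0.01170.
E = z × SE = 2.576 × 0.01170 = 0.03013, or 3.0 percentage points.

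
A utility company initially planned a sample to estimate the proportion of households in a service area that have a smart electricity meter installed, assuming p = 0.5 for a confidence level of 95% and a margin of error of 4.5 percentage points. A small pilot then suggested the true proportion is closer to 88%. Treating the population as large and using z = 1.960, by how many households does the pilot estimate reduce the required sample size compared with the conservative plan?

274

Conservative (p = 0.5): n = 1.960² × 0.25 / 0.045² ≈ 474.27 → 475.
Using p = 0.88: p(1−p) = 0.1056, so n = 1.960² × 0.1056 / 0.045² ≈ 200.33 → 201.
Reduction: 475 − 201 = 274.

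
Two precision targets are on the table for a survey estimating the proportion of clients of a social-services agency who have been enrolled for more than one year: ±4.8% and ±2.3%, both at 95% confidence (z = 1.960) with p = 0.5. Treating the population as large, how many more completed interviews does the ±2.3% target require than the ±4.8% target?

At ±4.8%: n = 1.960² × 0.2500 / 0.048² ≈ 416.84 → 417.
At ±2.3%: n = 1.960² × 0.2500 / 0.023² ≈ 1815.50 → 1816.
Additional respondents: 1816 − 417 = 1399.

1399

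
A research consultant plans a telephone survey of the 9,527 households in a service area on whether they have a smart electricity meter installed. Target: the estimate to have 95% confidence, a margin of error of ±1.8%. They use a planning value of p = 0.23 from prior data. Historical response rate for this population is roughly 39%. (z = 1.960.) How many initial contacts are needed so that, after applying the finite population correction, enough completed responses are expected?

4413

Completed interviews needed (unadjusted): n₀ = 1.960² × 0.1771 / 0.018² ≈ 2099.84 → 2100.
FPC for N = 9,527: n = 2100 / (1 + 2099/9527) = 2100 / 1.2203 ≈ 1720.86 → 1721.
At a 39% response rate, contacts needed = 1721 / 0.39 ≈ 4412.82 → 4413.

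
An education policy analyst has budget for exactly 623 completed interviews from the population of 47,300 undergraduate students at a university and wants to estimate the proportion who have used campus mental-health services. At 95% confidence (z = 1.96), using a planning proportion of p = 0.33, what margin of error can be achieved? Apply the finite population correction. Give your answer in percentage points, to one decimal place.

3.7

Finite-population factor: (N−n)/(N−1) = (47300−623)/(47300−1) = 0.9868.
SE(p̂) = √[p(1−p)/n · (N−n)/(N−1)] = √[0.2211/623 × 0.9868] = 0.01871.
E = z × SE = 1.96 × 0.01871 = 0.03668 ≈ 3.7 percentage points.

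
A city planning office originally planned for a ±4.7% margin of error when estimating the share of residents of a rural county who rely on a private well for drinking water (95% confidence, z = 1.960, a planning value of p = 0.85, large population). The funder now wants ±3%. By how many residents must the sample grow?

323

At ±4.7%: n = 1.960² × 0.1275 / 0.047² ≈ 221.73 → 222.
At ±3%: n = 1.960² × 0.1275 / 0.030² ≈ 544.23 → 545.
Additional respondents: 545 − 222 = 323.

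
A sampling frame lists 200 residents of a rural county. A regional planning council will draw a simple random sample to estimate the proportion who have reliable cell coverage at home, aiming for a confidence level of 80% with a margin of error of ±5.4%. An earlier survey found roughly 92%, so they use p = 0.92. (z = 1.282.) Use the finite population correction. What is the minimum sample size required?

35

Unadjusted: n₀ = 1.282² × 0.92 × 0.08 / 0.054² ≈ 41.48, so n₀ = 42.
Finite population correction with N = 200: n = n₀ / (1 + (n₀−1)/N) = 42 / (1 + 41/200) = 42 / 1.2050 ≈ 34.85.
Rounding up, n = 35.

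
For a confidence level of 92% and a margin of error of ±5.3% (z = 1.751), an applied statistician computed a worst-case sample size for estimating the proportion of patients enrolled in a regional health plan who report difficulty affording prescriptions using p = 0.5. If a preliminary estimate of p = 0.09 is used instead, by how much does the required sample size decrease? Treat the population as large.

183

Conservative (p = 0.5): n = 1.751² × 0.25 / 0.053² ≈ 272.87 → 273.
Using p = 0.09: p(1−p) = 0.0819, so n = 1.751² × 0.0819 / 0.053² ≈ 89.39 → 90.
Reduction: 273 − 90 = 183.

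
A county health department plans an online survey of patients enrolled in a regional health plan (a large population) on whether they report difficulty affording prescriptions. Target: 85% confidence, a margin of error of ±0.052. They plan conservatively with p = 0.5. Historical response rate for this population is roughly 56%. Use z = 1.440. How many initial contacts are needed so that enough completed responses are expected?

343

Completed interviews needed: n₀ = 1.440² × 0.2500 / 0.052² ≈ 191.72 → 192.
At a 56% response rate, contacts needed = 192 / 0.56 ≈ 342.86 → 343.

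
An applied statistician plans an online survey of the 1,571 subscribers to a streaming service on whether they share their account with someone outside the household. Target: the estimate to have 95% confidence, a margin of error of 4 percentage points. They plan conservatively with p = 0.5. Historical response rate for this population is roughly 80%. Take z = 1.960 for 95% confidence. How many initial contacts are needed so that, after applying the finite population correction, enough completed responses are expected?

Completed interviews needed (unadjusted): n₀ = 1.960² × 0.2500 / 0.040² ≈ 600.25 → 601.
FPC for N = 1,571: n = 601 / (1 + 600/1571) = 601 / 1.3819 ≈ 434.90 → 435.
At an 80% response rate, contacts needed = 435 / 0.80 ≈ 543.75 → 544.

544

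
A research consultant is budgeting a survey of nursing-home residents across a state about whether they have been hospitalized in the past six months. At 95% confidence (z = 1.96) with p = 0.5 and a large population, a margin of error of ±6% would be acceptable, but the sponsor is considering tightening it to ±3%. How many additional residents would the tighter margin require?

801

At ±6%: n = 1.96² × 0.2500 / 0.060² ≈ 266.78 → 267.
At ±3%: n = 1.96² × 0.2500 / 0.030² ≈ 1067.11 → 1068.
Additional respondents: 1068 − 267 = 801.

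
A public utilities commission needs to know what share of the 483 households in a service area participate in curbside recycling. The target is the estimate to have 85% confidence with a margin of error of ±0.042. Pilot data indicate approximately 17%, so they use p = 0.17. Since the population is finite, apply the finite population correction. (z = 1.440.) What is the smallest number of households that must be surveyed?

124

Unadjusted: n₀ = 1.440² × 0.17 × 0.83 / 0.042² ≈ 165.86, so n₀ = 166.
Finite population correction with N = 483: n = n₀ / (1 + (n₀−1)/N) = 166 / (1 + 165/483) = 166 / 1.3416 ≈ 123.73.
Rounding up, n = 124.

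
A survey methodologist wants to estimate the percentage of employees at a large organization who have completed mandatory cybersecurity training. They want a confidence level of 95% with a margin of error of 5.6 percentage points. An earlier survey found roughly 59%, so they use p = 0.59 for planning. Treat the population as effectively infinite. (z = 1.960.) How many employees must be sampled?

297

With p = 0.59, p(1−p) = 0.2419.
n = z²·p(1−p)/E² = 1.960² × 0.2419 / 0.056² = 3.8416 × 0.2419 / 0.003136 ≈ 296.33.
Rounding up gives n = 297.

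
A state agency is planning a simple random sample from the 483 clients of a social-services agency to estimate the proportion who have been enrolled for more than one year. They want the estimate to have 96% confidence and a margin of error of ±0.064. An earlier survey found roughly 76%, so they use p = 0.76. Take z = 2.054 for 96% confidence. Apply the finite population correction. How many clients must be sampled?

136

Unadjusted: n₀ = 2.054² × 0.76 × 0.24 / 0.064² ≈ 187.87, so n₀ = 188.
Finite population correction with N = 483: n = n₀ / (1 + (n₀−1)/N) = 188 / (1 + 187/483) = 188 / 1.3872 ≈ 135.53.
Rounding up, n = 136.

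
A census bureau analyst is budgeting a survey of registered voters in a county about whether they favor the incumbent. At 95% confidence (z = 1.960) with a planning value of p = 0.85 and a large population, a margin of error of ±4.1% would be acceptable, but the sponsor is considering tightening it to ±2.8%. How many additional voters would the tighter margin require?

333

At ±4.1%: n = 1.960² × 0.1275 / 0.041² ≈ 291.38 → 292.
At ±2.8%: n = 1.960² × 0.1275 / 0.028² ≈ 624.75 → 625.
Additional respondents: 625 − 292 = 333.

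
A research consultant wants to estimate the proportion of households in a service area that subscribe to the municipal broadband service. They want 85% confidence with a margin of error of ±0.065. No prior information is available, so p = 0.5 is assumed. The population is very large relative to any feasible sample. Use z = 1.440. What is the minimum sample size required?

123

With p = 0.5, p(1−p) = 0.25.
n = z²·p(1−p)/E² = 1.440² × 0.2500 / 0.065² = 2.0736 × 0.2500 / 0.004225 ≈ 122.70.
Rounding up gives n = 123.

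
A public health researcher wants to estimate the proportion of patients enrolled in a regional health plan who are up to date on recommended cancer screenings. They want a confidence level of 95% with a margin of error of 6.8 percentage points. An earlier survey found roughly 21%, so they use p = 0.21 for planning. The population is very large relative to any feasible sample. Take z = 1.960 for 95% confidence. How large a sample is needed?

With p = 0.21, p(1−p) = 0.1659.
n = z²·p(1−p)/E² = 1.960² × 0.1659 / 0.068² = 3.8416 × 0.1659 / 0.004624 ≈ 137.83.
Rounding up gives n = 138.

138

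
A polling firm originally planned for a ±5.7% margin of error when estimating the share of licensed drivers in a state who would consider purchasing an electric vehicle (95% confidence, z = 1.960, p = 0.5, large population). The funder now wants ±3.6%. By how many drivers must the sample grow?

At ±5.7%: n = 1.960² × 0.2500 / 0.057² ≈ 295.60 → 296.
At ±3.6%: n = 1.960² × 0.2500 / 0.036² ≈ 741.05 → 742.
Additional respondents: 742 − 296 = 446.

446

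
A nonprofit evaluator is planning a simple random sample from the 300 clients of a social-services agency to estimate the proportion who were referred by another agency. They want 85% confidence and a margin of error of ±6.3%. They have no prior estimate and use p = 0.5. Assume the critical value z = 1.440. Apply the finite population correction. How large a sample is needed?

Unadjusted: n₀ = 1.440² × 0.50 × 0.50 / 0.063² ≈ 130.61, so n₀ = 131.
Finite population correction with N = 300: n = n₀ / (1 + (n₀−1)/N) = 131 / (1 + 130/300) = 131 / 1.4333 ≈ 91.40.
Rounding up, n = 92.

92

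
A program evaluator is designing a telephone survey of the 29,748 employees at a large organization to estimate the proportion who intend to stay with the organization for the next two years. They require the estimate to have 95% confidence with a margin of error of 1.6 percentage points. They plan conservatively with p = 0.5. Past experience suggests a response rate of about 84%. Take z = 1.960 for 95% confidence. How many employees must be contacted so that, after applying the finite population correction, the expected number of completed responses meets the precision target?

Completed interviews needed (unadjusted): n₀ = 1.960² × 0.2500 / 0.016² ≈ 3751.56 → 3752.
FPC for N = 29,748: n = 3752 / (1 + 3751/29748) = 3752 / 1.1261 ≈ 3331.88 → 3332.
At an 84% response rate, contacts needed = 3332 / 0.84 ≈ 3966.67 → 3967.

3967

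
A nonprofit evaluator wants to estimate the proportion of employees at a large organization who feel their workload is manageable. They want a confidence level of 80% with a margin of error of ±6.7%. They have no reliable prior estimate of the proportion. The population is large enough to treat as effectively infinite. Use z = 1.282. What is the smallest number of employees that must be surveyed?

92

With no prior estimate, use p = 0.5, giving p(1−p) = 0.25.
n = z²·p(1−p)/E² = 1.282² × 0.2500 / 0.067² = 1.6435 × 0.2500 / 0.004489 ≈ 91.53.
Rounding up gives n = 92.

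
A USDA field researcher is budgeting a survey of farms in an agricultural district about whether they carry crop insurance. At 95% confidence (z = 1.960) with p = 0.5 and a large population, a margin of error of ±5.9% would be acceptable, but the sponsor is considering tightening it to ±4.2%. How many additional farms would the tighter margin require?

269

At ±5.9%: n = 1.960² × 0.2500 / 0.059² ≈ 275.90 → 276.
At ±4.2%: n = 1.960² × 0.2500 / 0.042² ≈ 544.44 → 545.
Additional respondents: 545 − 276 = 269.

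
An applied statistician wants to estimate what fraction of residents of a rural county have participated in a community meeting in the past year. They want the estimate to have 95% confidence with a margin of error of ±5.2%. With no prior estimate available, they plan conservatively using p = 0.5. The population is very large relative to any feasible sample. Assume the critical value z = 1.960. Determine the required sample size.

356

With p = 0.5, p(1−p) = 0.25.
n = z²·p(1−p)/E² = 1.960² × 0.2500 / 0.052² = 3.8416 × 0.2500 / 0.002704 ≈ 355.18.
Rounding up gives n = 356.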